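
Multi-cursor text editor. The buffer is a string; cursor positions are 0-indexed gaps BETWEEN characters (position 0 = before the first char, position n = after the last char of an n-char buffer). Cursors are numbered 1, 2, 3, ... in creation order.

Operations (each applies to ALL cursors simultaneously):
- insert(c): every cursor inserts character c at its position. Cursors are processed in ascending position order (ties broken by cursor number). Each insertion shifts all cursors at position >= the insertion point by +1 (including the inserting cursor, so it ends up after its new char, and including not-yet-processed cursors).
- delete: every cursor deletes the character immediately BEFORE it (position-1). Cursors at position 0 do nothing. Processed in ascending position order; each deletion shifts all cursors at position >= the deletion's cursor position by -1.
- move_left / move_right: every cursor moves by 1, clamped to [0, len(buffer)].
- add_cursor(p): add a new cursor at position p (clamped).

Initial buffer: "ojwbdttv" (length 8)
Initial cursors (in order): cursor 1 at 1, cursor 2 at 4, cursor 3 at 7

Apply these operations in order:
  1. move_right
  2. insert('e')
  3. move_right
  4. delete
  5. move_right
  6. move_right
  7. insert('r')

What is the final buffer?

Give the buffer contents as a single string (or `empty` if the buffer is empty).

Answer: ojebdretvrr

Derivation:
After op 1 (move_right): buffer="ojwbdttv" (len 8), cursors c1@2 c2@5 c3@8, authorship ........
After op 2 (insert('e')): buffer="ojewbdettve" (len 11), cursors c1@3 c2@7 c3@11, authorship ..1...2...3
After op 3 (move_right): buffer="ojewbdettve" (len 11), cursors c1@4 c2@8 c3@11, authorship ..1...2...3
After op 4 (delete): buffer="ojebdetv" (len 8), cursors c1@3 c2@6 c3@8, authorship ..1..2..
After op 5 (move_right): buffer="ojebdetv" (len 8), cursors c1@4 c2@7 c3@8, authorship ..1..2..
After op 6 (move_right): buffer="ojebdetv" (len 8), cursors c1@5 c2@8 c3@8, authorship ..1..2..
After op 7 (insert('r')): buffer="ojebdretvrr" (len 11), cursors c1@6 c2@11 c3@11, authorship ..1..12..23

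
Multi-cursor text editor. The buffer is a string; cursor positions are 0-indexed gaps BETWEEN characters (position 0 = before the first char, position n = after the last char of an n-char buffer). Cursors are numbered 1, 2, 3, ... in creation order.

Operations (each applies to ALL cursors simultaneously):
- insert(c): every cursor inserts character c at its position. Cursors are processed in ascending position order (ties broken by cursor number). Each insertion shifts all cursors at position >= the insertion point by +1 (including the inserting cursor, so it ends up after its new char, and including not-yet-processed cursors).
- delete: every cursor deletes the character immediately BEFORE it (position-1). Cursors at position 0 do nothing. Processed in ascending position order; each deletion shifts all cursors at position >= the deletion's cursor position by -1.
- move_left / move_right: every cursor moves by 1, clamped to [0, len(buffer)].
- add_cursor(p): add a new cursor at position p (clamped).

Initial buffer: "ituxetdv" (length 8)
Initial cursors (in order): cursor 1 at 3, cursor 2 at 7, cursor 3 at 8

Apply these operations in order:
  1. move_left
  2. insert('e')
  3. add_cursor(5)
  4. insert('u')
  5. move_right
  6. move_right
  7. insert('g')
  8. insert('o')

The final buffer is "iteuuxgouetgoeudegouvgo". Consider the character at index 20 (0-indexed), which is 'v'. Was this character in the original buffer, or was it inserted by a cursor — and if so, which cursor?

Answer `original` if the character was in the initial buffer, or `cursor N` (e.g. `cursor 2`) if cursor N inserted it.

After op 1 (move_left): buffer="ituxetdv" (len 8), cursors c1@2 c2@6 c3@7, authorship ........
After op 2 (insert('e')): buffer="iteuxetedev" (len 11), cursors c1@3 c2@8 c3@10, authorship ..1....2.3.
After op 3 (add_cursor(5)): buffer="iteuxetedev" (len 11), cursors c1@3 c4@5 c2@8 c3@10, authorship ..1....2.3.
After op 4 (insert('u')): buffer="iteuuxueteudeuv" (len 15), cursors c1@4 c4@7 c2@11 c3@14, authorship ..11..4..22.33.
After op 5 (move_right): buffer="iteuuxueteudeuv" (len 15), cursors c1@5 c4@8 c2@12 c3@15, authorship ..11..4..22.33.
After op 6 (move_right): buffer="iteuuxueteudeuv" (len 15), cursors c1@6 c4@9 c2@13 c3@15, authorship ..11..4..22.33.
After op 7 (insert('g')): buffer="iteuuxguetgeudeguvg" (len 19), cursors c1@7 c4@11 c2@16 c3@19, authorship ..11..14..422.323.3
After op 8 (insert('o')): buffer="iteuuxgouetgoeudegouvgo" (len 23), cursors c1@8 c4@13 c2@19 c3@23, authorship ..11..114..4422.3223.33
Authorship (.=original, N=cursor N): . . 1 1 . . 1 1 4 . . 4 4 2 2 . 3 2 2 3 . 3 3
Index 20: author = original

Answer: original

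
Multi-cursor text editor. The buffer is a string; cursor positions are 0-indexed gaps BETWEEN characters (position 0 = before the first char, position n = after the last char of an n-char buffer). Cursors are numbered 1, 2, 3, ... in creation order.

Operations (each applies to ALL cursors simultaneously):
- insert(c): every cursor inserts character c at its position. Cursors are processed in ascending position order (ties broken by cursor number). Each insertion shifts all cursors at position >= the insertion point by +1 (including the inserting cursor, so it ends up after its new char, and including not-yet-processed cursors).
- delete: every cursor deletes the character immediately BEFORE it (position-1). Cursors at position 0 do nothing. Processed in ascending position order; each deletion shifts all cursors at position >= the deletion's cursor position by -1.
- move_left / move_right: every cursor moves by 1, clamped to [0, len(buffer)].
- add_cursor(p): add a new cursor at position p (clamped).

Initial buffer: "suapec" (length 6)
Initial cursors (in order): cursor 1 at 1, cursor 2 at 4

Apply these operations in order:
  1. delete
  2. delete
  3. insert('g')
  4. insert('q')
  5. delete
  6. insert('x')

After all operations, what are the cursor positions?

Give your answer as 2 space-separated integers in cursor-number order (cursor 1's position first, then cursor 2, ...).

After op 1 (delete): buffer="uaec" (len 4), cursors c1@0 c2@2, authorship ....
After op 2 (delete): buffer="uec" (len 3), cursors c1@0 c2@1, authorship ...
After op 3 (insert('g')): buffer="gugec" (len 5), cursors c1@1 c2@3, authorship 1.2..
After op 4 (insert('q')): buffer="gqugqec" (len 7), cursors c1@2 c2@5, authorship 11.22..
After op 5 (delete): buffer="gugec" (len 5), cursors c1@1 c2@3, authorship 1.2..
After op 6 (insert('x')): buffer="gxugxec" (len 7), cursors c1@2 c2@5, authorship 11.22..

Answer: 2 5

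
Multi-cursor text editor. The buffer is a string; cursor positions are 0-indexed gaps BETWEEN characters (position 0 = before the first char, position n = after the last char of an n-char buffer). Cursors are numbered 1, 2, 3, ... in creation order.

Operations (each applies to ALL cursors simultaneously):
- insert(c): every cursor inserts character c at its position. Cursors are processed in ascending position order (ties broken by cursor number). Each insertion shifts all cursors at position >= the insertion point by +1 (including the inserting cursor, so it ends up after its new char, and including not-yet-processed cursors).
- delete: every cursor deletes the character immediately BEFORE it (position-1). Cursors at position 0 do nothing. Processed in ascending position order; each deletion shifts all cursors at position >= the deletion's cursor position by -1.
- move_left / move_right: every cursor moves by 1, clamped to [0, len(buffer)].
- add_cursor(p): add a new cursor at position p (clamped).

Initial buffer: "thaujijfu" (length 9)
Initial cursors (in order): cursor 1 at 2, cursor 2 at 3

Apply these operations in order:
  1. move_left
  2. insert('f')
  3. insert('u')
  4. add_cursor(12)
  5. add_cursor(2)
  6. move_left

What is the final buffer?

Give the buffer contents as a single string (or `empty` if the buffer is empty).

Answer: tfuhfuaujijfu

Derivation:
After op 1 (move_left): buffer="thaujijfu" (len 9), cursors c1@1 c2@2, authorship .........
After op 2 (insert('f')): buffer="tfhfaujijfu" (len 11), cursors c1@2 c2@4, authorship .1.2.......
After op 3 (insert('u')): buffer="tfuhfuaujijfu" (len 13), cursors c1@3 c2@6, authorship .11.22.......
After op 4 (add_cursor(12)): buffer="tfuhfuaujijfu" (len 13), cursors c1@3 c2@6 c3@12, authorship .11.22.......
After op 5 (add_cursor(2)): buffer="tfuhfuaujijfu" (len 13), cursors c4@2 c1@3 c2@6 c3@12, authorship .11.22.......
After op 6 (move_left): buffer="tfuhfuaujijfu" (len 13), cursors c4@1 c1@2 c2@5 c3@11, authorship .11.22.......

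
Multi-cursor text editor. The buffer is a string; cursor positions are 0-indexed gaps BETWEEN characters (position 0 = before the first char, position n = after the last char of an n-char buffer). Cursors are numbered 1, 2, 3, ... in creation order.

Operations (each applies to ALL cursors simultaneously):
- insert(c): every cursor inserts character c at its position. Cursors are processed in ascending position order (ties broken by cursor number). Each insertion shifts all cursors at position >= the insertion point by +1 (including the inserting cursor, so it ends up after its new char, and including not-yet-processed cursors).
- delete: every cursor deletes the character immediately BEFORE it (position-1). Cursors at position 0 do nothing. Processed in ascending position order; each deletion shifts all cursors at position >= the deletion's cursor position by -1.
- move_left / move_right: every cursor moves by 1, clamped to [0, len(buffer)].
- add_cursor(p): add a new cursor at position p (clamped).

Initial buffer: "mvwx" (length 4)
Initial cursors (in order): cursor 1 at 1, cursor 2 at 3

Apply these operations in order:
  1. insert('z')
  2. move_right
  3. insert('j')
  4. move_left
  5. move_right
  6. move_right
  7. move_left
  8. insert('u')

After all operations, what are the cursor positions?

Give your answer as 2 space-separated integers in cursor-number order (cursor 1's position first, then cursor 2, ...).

After op 1 (insert('z')): buffer="mzvwzx" (len 6), cursors c1@2 c2@5, authorship .1..2.
After op 2 (move_right): buffer="mzvwzx" (len 6), cursors c1@3 c2@6, authorship .1..2.
After op 3 (insert('j')): buffer="mzvjwzxj" (len 8), cursors c1@4 c2@8, authorship .1.1.2.2
After op 4 (move_left): buffer="mzvjwzxj" (len 8), cursors c1@3 c2@7, authorship .1.1.2.2
After op 5 (move_right): buffer="mzvjwzxj" (len 8), cursors c1@4 c2@8, authorship .1.1.2.2
After op 6 (move_right): buffer="mzvjwzxj" (len 8), cursors c1@5 c2@8, authorship .1.1.2.2
After op 7 (move_left): buffer="mzvjwzxj" (len 8), cursors c1@4 c2@7, authorship .1.1.2.2
After op 8 (insert('u')): buffer="mzvjuwzxuj" (len 10), cursors c1@5 c2@9, authorship .1.11.2.22

Answer: 5 9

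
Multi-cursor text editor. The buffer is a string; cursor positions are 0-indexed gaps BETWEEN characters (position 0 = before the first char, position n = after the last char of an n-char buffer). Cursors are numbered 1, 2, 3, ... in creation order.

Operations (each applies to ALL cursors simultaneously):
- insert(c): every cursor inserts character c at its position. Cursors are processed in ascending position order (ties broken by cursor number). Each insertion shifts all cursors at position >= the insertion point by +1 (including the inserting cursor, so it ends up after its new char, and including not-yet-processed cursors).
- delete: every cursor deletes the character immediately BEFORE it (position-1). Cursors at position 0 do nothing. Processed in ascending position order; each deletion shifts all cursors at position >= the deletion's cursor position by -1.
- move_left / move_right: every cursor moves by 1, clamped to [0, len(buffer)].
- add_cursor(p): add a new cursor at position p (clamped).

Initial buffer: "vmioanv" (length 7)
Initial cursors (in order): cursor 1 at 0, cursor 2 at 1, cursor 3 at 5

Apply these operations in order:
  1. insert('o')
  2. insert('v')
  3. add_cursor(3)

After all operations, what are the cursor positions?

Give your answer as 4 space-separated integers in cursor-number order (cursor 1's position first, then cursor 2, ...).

After op 1 (insert('o')): buffer="ovomioaonv" (len 10), cursors c1@1 c2@3 c3@8, authorship 1.2....3..
After op 2 (insert('v')): buffer="ovvovmioaovnv" (len 13), cursors c1@2 c2@5 c3@11, authorship 11.22....33..
After op 3 (add_cursor(3)): buffer="ovvovmioaovnv" (len 13), cursors c1@2 c4@3 c2@5 c3@11, authorship 11.22....33..

Answer: 2 5 11 3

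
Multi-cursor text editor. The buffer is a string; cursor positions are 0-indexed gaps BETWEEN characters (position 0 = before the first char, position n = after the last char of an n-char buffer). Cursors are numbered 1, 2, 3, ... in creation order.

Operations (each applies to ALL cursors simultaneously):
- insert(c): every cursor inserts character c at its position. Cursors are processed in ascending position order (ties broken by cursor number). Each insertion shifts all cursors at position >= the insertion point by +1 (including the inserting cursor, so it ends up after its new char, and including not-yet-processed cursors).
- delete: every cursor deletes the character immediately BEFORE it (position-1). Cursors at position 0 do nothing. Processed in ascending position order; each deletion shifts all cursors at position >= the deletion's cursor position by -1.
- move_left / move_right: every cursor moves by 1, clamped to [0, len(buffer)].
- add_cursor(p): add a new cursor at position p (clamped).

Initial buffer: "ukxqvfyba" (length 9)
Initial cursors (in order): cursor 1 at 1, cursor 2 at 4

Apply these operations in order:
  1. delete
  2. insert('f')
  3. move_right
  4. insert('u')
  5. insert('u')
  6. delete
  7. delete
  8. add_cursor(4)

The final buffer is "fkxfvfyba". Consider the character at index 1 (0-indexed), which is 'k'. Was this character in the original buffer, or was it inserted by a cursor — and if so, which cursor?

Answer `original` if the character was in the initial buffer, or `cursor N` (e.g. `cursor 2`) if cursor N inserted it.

Answer: original

Derivation:
After op 1 (delete): buffer="kxvfyba" (len 7), cursors c1@0 c2@2, authorship .......
After op 2 (insert('f')): buffer="fkxfvfyba" (len 9), cursors c1@1 c2@4, authorship 1..2.....
After op 3 (move_right): buffer="fkxfvfyba" (len 9), cursors c1@2 c2@5, authorship 1..2.....
After op 4 (insert('u')): buffer="fkuxfvufyba" (len 11), cursors c1@3 c2@7, authorship 1.1.2.2....
After op 5 (insert('u')): buffer="fkuuxfvuufyba" (len 13), cursors c1@4 c2@9, authorship 1.11.2.22....
After op 6 (delete): buffer="fkuxfvufyba" (len 11), cursors c1@3 c2@7, authorship 1.1.2.2....
After op 7 (delete): buffer="fkxfvfyba" (len 9), cursors c1@2 c2@5, authorship 1..2.....
After op 8 (add_cursor(4)): buffer="fkxfvfyba" (len 9), cursors c1@2 c3@4 c2@5, authorship 1..2.....
Authorship (.=original, N=cursor N): 1 . . 2 . . . . .
Index 1: author = original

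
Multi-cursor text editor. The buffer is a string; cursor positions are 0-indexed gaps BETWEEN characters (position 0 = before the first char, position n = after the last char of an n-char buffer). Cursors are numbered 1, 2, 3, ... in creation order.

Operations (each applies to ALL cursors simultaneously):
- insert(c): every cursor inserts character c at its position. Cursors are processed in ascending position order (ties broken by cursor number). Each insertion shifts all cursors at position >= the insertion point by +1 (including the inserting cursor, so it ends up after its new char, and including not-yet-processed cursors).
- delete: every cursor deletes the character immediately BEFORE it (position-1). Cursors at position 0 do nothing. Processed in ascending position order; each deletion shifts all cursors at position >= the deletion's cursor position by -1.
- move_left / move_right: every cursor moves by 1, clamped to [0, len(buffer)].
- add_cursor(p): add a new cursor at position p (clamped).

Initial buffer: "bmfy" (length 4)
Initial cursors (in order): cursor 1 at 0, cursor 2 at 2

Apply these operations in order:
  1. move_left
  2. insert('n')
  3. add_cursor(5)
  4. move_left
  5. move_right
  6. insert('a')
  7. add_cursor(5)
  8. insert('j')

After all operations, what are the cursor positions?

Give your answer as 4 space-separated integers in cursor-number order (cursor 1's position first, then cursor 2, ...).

After op 1 (move_left): buffer="bmfy" (len 4), cursors c1@0 c2@1, authorship ....
After op 2 (insert('n')): buffer="nbnmfy" (len 6), cursors c1@1 c2@3, authorship 1.2...
After op 3 (add_cursor(5)): buffer="nbnmfy" (len 6), cursors c1@1 c2@3 c3@5, authorship 1.2...
After op 4 (move_left): buffer="nbnmfy" (len 6), cursors c1@0 c2@2 c3@4, authorship 1.2...
After op 5 (move_right): buffer="nbnmfy" (len 6), cursors c1@1 c2@3 c3@5, authorship 1.2...
After op 6 (insert('a')): buffer="nabnamfay" (len 9), cursors c1@2 c2@5 c3@8, authorship 11.22..3.
After op 7 (add_cursor(5)): buffer="nabnamfay" (len 9), cursors c1@2 c2@5 c4@5 c3@8, authorship 11.22..3.
After op 8 (insert('j')): buffer="najbnajjmfajy" (len 13), cursors c1@3 c2@8 c4@8 c3@12, authorship 111.2224..33.

Answer: 3 8 12 8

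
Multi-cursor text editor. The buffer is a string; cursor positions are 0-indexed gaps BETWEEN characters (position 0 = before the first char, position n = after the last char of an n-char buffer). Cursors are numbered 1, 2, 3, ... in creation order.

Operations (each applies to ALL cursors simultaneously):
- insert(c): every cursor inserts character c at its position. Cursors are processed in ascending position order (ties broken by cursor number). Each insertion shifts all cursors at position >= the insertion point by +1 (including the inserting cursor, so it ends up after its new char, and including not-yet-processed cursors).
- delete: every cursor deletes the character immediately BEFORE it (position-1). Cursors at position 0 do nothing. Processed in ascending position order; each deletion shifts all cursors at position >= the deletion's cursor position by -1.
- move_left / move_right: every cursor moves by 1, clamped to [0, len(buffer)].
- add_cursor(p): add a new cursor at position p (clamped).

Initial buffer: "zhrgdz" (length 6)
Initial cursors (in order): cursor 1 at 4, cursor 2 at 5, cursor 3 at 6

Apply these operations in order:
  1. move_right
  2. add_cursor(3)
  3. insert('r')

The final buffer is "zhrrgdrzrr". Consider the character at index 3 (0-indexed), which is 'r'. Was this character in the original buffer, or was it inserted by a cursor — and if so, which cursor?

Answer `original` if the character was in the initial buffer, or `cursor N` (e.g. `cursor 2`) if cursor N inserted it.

After op 1 (move_right): buffer="zhrgdz" (len 6), cursors c1@5 c2@6 c3@6, authorship ......
After op 2 (add_cursor(3)): buffer="zhrgdz" (len 6), cursors c4@3 c1@5 c2@6 c3@6, authorship ......
After op 3 (insert('r')): buffer="zhrrgdrzrr" (len 10), cursors c4@4 c1@7 c2@10 c3@10, authorship ...4..1.23
Authorship (.=original, N=cursor N): . . . 4 . . 1 . 2 3
Index 3: author = 4

Answer: cursor 4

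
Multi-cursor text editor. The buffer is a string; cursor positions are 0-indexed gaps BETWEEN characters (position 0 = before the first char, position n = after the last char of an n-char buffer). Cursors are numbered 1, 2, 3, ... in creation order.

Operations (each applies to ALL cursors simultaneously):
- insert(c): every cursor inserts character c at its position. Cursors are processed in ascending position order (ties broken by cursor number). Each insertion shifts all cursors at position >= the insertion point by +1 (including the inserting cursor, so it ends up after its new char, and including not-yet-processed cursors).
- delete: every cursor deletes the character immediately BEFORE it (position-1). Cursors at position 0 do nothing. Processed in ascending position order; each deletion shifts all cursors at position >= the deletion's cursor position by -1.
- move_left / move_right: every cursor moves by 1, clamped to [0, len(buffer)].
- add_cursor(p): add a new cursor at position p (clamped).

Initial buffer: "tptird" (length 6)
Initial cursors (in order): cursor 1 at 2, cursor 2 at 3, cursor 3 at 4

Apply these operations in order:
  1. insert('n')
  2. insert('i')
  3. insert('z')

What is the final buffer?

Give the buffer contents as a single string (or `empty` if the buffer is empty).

After op 1 (insert('n')): buffer="tpntninrd" (len 9), cursors c1@3 c2@5 c3@7, authorship ..1.2.3..
After op 2 (insert('i')): buffer="tpnitniinird" (len 12), cursors c1@4 c2@7 c3@10, authorship ..11.22.33..
After op 3 (insert('z')): buffer="tpniztnizinizrd" (len 15), cursors c1@5 c2@9 c3@13, authorship ..111.222.333..

Answer: tpniztnizinizrd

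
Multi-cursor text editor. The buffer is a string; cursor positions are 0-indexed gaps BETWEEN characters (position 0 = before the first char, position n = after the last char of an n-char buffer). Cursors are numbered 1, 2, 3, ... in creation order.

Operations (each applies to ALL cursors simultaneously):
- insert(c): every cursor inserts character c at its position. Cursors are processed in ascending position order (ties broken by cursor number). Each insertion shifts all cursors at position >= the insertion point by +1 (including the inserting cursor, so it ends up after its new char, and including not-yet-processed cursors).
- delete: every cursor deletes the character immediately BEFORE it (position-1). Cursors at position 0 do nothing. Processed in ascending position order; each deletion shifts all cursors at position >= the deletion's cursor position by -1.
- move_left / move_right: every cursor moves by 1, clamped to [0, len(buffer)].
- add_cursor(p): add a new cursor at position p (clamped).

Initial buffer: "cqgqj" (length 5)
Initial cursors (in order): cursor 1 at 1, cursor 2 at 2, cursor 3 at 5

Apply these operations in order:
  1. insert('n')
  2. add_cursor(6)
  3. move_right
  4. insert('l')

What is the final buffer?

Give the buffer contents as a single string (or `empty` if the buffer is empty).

Answer: cnqlnglqjlnl

Derivation:
After op 1 (insert('n')): buffer="cnqngqjn" (len 8), cursors c1@2 c2@4 c3@8, authorship .1.2...3
After op 2 (add_cursor(6)): buffer="cnqngqjn" (len 8), cursors c1@2 c2@4 c4@6 c3@8, authorship .1.2...3
After op 3 (move_right): buffer="cnqngqjn" (len 8), cursors c1@3 c2@5 c4@7 c3@8, authorship .1.2...3
After op 4 (insert('l')): buffer="cnqlnglqjlnl" (len 12), cursors c1@4 c2@7 c4@10 c3@12, authorship .1.12.2..433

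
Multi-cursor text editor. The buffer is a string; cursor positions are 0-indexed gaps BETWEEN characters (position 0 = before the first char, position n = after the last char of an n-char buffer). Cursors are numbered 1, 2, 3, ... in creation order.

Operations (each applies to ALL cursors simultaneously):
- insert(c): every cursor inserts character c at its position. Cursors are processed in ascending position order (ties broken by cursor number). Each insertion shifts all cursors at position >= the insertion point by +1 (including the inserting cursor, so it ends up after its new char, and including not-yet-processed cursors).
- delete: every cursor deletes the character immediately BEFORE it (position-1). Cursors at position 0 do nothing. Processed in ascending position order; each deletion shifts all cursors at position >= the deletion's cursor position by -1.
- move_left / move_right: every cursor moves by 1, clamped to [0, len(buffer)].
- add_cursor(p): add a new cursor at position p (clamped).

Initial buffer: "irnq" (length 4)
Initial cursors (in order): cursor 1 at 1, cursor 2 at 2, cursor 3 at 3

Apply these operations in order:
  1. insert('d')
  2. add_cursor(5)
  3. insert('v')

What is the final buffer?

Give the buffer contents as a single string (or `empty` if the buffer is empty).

After op 1 (insert('d')): buffer="idrdndq" (len 7), cursors c1@2 c2@4 c3@6, authorship .1.2.3.
After op 2 (add_cursor(5)): buffer="idrdndq" (len 7), cursors c1@2 c2@4 c4@5 c3@6, authorship .1.2.3.
After op 3 (insert('v')): buffer="idvrdvnvdvq" (len 11), cursors c1@3 c2@6 c4@8 c3@10, authorship .11.22.433.

Answer: idvrdvnvdvq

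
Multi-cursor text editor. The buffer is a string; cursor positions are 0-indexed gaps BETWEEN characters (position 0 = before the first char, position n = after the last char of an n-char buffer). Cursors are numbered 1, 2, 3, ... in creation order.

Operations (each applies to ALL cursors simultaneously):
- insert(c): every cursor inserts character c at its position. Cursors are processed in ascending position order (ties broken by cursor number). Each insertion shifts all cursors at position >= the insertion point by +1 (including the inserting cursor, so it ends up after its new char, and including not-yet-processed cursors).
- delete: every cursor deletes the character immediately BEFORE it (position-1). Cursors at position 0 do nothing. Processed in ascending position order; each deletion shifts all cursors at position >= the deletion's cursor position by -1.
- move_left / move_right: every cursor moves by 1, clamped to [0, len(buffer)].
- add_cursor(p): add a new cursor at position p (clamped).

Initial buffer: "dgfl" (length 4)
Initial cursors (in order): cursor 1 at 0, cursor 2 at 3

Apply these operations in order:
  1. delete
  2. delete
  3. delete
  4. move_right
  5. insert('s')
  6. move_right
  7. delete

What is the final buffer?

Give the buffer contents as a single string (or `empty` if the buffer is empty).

Answer: l

Derivation:
After op 1 (delete): buffer="dgl" (len 3), cursors c1@0 c2@2, authorship ...
After op 2 (delete): buffer="dl" (len 2), cursors c1@0 c2@1, authorship ..
After op 3 (delete): buffer="l" (len 1), cursors c1@0 c2@0, authorship .
After op 4 (move_right): buffer="l" (len 1), cursors c1@1 c2@1, authorship .
After op 5 (insert('s')): buffer="lss" (len 3), cursors c1@3 c2@3, authorship .12
After op 6 (move_right): buffer="lss" (len 3), cursors c1@3 c2@3, authorship .12
After op 7 (delete): buffer="l" (len 1), cursors c1@1 c2@1, authorship .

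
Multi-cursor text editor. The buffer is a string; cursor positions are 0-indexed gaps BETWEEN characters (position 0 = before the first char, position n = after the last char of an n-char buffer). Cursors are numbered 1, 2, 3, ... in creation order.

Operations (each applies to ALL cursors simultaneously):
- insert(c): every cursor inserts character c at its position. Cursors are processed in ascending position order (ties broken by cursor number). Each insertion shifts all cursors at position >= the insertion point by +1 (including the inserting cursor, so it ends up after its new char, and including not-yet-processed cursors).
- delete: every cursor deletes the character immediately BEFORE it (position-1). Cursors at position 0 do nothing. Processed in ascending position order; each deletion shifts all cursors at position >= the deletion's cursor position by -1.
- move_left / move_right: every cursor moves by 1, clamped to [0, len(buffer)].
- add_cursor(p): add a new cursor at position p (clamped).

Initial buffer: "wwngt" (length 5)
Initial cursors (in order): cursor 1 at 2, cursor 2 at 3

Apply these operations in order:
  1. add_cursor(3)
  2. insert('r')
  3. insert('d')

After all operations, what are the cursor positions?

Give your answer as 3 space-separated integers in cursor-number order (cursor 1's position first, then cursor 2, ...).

After op 1 (add_cursor(3)): buffer="wwngt" (len 5), cursors c1@2 c2@3 c3@3, authorship .....
After op 2 (insert('r')): buffer="wwrnrrgt" (len 8), cursors c1@3 c2@6 c3@6, authorship ..1.23..
After op 3 (insert('d')): buffer="wwrdnrrddgt" (len 11), cursors c1@4 c2@9 c3@9, authorship ..11.2323..

Answer: 4 9 9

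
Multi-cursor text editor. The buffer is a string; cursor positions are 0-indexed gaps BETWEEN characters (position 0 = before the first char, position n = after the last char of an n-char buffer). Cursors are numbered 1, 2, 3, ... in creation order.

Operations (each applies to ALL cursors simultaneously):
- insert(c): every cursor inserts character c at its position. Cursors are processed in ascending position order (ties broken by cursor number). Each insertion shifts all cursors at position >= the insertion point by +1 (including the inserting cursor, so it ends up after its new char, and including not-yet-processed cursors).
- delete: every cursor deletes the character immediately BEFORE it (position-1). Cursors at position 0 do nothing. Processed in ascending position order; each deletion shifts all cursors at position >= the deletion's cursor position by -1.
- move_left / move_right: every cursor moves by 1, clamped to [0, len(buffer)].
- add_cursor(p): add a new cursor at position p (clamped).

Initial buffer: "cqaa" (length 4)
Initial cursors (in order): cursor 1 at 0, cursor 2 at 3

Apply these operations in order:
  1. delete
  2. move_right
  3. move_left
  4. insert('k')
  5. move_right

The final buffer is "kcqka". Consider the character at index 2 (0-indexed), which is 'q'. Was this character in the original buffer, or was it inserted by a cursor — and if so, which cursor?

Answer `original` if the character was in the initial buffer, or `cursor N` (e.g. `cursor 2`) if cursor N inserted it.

After op 1 (delete): buffer="cqa" (len 3), cursors c1@0 c2@2, authorship ...
After op 2 (move_right): buffer="cqa" (len 3), cursors c1@1 c2@3, authorship ...
After op 3 (move_left): buffer="cqa" (len 3), cursors c1@0 c2@2, authorship ...
After op 4 (insert('k')): buffer="kcqka" (len 5), cursors c1@1 c2@4, authorship 1..2.
After op 5 (move_right): buffer="kcqka" (len 5), cursors c1@2 c2@5, authorship 1..2.
Authorship (.=original, N=cursor N): 1 . . 2 .
Index 2: author = original

Answer: original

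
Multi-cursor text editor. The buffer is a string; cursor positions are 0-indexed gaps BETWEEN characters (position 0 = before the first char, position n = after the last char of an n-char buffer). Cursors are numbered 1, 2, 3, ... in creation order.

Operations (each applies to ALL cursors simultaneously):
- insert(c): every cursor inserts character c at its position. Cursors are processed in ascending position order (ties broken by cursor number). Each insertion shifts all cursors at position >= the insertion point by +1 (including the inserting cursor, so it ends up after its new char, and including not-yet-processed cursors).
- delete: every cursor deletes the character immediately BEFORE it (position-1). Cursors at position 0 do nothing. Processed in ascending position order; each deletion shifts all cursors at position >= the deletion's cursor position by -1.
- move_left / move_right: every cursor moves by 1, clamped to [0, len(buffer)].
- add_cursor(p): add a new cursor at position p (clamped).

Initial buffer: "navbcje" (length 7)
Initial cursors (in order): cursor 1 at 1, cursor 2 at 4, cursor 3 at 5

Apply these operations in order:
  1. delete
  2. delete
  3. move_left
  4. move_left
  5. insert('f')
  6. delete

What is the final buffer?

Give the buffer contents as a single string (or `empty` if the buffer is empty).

Answer: je

Derivation:
After op 1 (delete): buffer="avje" (len 4), cursors c1@0 c2@2 c3@2, authorship ....
After op 2 (delete): buffer="je" (len 2), cursors c1@0 c2@0 c3@0, authorship ..
After op 3 (move_left): buffer="je" (len 2), cursors c1@0 c2@0 c3@0, authorship ..
After op 4 (move_left): buffer="je" (len 2), cursors c1@0 c2@0 c3@0, authorship ..
After op 5 (insert('f')): buffer="fffje" (len 5), cursors c1@3 c2@3 c3@3, authorship 123..
After op 6 (delete): buffer="je" (len 2), cursors c1@0 c2@0 c3@0, authorship ..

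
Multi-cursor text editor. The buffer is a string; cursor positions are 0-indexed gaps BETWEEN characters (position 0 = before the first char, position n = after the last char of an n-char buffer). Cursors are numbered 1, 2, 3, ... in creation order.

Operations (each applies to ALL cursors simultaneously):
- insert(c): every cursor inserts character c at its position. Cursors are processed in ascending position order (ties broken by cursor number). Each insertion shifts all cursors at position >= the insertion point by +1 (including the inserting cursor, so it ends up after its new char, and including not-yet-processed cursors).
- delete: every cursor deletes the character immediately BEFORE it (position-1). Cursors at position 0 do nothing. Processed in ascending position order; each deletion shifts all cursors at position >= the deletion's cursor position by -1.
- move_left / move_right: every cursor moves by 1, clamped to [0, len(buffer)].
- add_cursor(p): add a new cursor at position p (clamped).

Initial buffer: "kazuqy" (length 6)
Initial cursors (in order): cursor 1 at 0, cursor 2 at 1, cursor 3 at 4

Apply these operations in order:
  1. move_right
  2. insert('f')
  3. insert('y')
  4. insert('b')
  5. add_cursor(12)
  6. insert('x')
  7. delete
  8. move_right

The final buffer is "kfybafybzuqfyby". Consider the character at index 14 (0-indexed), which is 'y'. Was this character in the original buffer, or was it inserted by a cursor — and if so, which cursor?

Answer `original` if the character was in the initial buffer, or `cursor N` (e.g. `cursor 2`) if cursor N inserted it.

Answer: original

Derivation:
After op 1 (move_right): buffer="kazuqy" (len 6), cursors c1@1 c2@2 c3@5, authorship ......
After op 2 (insert('f')): buffer="kfafzuqfy" (len 9), cursors c1@2 c2@4 c3@8, authorship .1.2...3.
After op 3 (insert('y')): buffer="kfyafyzuqfyy" (len 12), cursors c1@3 c2@6 c3@11, authorship .11.22...33.
After op 4 (insert('b')): buffer="kfybafybzuqfyby" (len 15), cursors c1@4 c2@8 c3@14, authorship .111.222...333.
After op 5 (add_cursor(12)): buffer="kfybafybzuqfyby" (len 15), cursors c1@4 c2@8 c4@12 c3@14, authorship .111.222...333.
After op 6 (insert('x')): buffer="kfybxafybxzuqfxybxy" (len 19), cursors c1@5 c2@10 c4@15 c3@18, authorship .1111.2222...34333.
After op 7 (delete): buffer="kfybafybzuqfyby" (len 15), cursors c1@4 c2@8 c4@12 c3@14, authorship .111.222...333.
After op 8 (move_right): buffer="kfybafybzuqfyby" (len 15), cursors c1@5 c2@9 c4@13 c3@15, authorship .111.222...333.
Authorship (.=original, N=cursor N): . 1 1 1 . 2 2 2 . . . 3 3 3 .
Index 14: author = original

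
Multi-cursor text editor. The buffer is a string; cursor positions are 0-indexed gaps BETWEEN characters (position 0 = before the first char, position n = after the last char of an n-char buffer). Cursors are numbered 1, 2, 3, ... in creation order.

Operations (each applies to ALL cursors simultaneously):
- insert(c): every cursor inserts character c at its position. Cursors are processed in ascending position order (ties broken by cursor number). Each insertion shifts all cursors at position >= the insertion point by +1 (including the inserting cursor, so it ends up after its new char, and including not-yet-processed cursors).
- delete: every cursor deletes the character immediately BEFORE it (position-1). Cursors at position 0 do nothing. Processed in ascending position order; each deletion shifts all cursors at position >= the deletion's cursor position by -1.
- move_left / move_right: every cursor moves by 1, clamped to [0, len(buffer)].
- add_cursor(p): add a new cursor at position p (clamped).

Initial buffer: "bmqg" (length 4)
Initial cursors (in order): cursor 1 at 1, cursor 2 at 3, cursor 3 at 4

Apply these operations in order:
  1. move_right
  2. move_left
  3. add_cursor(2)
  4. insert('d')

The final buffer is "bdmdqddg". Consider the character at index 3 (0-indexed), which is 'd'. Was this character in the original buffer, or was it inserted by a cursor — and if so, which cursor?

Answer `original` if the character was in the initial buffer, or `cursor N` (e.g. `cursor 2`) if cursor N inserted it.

Answer: cursor 4

Derivation:
After op 1 (move_right): buffer="bmqg" (len 4), cursors c1@2 c2@4 c3@4, authorship ....
After op 2 (move_left): buffer="bmqg" (len 4), cursors c1@1 c2@3 c3@3, authorship ....
After op 3 (add_cursor(2)): buffer="bmqg" (len 4), cursors c1@1 c4@2 c2@3 c3@3, authorship ....
After op 4 (insert('d')): buffer="bdmdqddg" (len 8), cursors c1@2 c4@4 c2@7 c3@7, authorship .1.4.23.
Authorship (.=original, N=cursor N): . 1 . 4 . 2 3 .
Index 3: author = 4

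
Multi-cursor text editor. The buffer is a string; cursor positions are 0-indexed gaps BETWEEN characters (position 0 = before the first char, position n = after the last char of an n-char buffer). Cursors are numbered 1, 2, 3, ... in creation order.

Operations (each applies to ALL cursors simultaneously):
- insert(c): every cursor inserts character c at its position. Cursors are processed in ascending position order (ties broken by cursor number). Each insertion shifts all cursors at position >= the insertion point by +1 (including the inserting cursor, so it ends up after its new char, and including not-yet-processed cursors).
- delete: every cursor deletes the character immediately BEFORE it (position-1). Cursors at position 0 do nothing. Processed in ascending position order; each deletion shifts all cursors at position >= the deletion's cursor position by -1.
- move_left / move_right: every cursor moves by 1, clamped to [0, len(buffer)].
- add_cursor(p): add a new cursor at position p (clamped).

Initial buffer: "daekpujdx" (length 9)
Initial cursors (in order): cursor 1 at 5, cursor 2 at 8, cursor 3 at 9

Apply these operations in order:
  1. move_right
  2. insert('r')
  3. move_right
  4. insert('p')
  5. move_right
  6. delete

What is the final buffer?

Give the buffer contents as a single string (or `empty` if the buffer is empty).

Answer: daekpurjpxrr

Derivation:
After op 1 (move_right): buffer="daekpujdx" (len 9), cursors c1@6 c2@9 c3@9, authorship .........
After op 2 (insert('r')): buffer="daekpurjdxrr" (len 12), cursors c1@7 c2@12 c3@12, authorship ......1...23
After op 3 (move_right): buffer="daekpurjdxrr" (len 12), cursors c1@8 c2@12 c3@12, authorship ......1...23
After op 4 (insert('p')): buffer="daekpurjpdxrrpp" (len 15), cursors c1@9 c2@15 c3@15, authorship ......1.1..2323
After op 5 (move_right): buffer="daekpurjpdxrrpp" (len 15), cursors c1@10 c2@15 c3@15, authorship ......1.1..2323
After op 6 (delete): buffer="daekpurjpxrr" (len 12), cursors c1@9 c2@12 c3@12, authorship ......1.1.23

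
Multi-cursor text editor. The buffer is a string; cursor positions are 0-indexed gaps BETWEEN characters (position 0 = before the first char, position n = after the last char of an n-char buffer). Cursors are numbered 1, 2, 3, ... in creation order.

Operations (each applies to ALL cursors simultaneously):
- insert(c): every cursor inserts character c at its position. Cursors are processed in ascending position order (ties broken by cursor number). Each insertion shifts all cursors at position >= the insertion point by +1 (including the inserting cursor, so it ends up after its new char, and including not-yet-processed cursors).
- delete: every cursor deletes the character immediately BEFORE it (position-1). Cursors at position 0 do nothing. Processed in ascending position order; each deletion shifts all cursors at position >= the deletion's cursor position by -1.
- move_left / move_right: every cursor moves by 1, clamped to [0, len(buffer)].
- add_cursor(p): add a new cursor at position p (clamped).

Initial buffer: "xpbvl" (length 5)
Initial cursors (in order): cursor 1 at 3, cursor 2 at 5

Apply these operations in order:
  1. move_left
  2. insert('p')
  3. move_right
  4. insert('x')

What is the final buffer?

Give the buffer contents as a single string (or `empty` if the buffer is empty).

Answer: xppbxvplx

Derivation:
After op 1 (move_left): buffer="xpbvl" (len 5), cursors c1@2 c2@4, authorship .....
After op 2 (insert('p')): buffer="xppbvpl" (len 7), cursors c1@3 c2@6, authorship ..1..2.
After op 3 (move_right): buffer="xppbvpl" (len 7), cursors c1@4 c2@7, authorship ..1..2.
After op 4 (insert('x')): buffer="xppbxvplx" (len 9), cursors c1@5 c2@9, authorship ..1.1.2.2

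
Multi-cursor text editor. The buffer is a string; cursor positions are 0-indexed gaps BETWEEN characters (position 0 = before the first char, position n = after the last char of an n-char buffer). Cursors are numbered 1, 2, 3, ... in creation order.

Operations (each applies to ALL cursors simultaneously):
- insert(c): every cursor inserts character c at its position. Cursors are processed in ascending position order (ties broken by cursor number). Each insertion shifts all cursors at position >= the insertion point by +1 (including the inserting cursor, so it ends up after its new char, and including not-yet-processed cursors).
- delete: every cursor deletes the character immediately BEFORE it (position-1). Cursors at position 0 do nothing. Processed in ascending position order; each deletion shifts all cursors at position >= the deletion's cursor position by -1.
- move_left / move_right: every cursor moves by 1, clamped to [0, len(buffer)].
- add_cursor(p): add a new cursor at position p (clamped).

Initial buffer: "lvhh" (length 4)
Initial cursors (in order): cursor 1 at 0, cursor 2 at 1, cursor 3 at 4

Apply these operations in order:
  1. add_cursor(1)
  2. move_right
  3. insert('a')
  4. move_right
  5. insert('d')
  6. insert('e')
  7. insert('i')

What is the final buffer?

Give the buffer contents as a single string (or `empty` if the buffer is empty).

Answer: lavdeiaahddeeiihadei

Derivation:
After op 1 (add_cursor(1)): buffer="lvhh" (len 4), cursors c1@0 c2@1 c4@1 c3@4, authorship ....
After op 2 (move_right): buffer="lvhh" (len 4), cursors c1@1 c2@2 c4@2 c3@4, authorship ....
After op 3 (insert('a')): buffer="lavaahha" (len 8), cursors c1@2 c2@5 c4@5 c3@8, authorship .1.24..3
After op 4 (move_right): buffer="lavaahha" (len 8), cursors c1@3 c2@6 c4@6 c3@8, authorship .1.24..3
After op 5 (insert('d')): buffer="lavdaahddhad" (len 12), cursors c1@4 c2@9 c4@9 c3@12, authorship .1.124.24.33
After op 6 (insert('e')): buffer="lavdeaahddeehade" (len 16), cursors c1@5 c2@12 c4@12 c3@16, authorship .1.1124.2424.333
After op 7 (insert('i')): buffer="lavdeiaahddeeiihadei" (len 20), cursors c1@6 c2@15 c4@15 c3@20, authorship .1.11124.242424.3333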